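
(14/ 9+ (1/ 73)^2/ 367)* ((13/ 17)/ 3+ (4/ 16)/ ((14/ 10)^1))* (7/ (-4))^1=-16948474409/ 14362976592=-1.18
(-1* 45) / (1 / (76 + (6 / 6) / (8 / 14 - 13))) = -99075 / 29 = -3416.38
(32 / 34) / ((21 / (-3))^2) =16 / 833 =0.02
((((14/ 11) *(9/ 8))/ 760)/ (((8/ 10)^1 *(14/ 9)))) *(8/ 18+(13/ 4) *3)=3303/ 214016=0.02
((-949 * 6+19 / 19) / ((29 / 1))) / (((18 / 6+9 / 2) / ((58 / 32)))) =-5693 / 120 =-47.44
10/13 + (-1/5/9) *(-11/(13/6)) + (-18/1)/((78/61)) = -2573/195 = -13.19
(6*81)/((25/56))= 27216/25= 1088.64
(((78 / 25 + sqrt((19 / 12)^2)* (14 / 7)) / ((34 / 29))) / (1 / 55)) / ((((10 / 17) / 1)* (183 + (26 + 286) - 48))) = 300817 / 268200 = 1.12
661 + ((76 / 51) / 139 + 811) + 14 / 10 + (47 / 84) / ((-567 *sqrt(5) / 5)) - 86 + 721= 74732618 / 35445 - 47 *sqrt(5) / 47628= 2108.41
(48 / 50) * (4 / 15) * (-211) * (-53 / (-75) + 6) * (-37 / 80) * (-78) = -204199892 / 15625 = -13068.79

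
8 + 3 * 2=14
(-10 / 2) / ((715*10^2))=-1 / 14300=-0.00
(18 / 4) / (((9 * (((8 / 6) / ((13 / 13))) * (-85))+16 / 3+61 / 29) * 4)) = -783 / 704744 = -0.00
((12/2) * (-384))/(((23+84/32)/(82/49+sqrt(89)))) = -18432 * sqrt(89)/205- 36864/245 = -998.70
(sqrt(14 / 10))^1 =sqrt(35) / 5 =1.18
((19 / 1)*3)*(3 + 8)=627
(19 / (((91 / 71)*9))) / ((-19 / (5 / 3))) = -355 / 2457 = -0.14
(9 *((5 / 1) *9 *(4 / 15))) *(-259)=-27972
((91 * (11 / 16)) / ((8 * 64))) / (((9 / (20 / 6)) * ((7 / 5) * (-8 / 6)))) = -3575 / 147456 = -0.02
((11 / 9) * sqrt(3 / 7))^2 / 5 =121 / 945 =0.13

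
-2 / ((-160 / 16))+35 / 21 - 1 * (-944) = 14188 / 15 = 945.87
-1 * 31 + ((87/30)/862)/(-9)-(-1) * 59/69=-53789467/1784340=-30.15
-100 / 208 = -25 / 52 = -0.48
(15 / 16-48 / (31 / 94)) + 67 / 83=-5920109 / 41168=-143.80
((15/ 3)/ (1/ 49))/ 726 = 245/ 726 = 0.34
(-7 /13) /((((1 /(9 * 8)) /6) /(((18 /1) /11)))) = -54432 /143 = -380.64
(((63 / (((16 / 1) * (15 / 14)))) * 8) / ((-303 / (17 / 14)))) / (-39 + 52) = -119 / 13130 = -0.01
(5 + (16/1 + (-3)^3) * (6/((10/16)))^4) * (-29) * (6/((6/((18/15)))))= 10159764474/3125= 3251124.63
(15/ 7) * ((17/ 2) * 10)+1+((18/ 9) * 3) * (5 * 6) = 2542/ 7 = 363.14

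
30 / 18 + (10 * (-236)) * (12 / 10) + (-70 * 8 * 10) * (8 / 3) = -53291 / 3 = -17763.67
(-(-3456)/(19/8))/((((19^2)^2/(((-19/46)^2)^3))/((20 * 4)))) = 656640/148035889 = 0.00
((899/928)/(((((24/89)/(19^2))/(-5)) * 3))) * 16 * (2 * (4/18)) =-4979995/324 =-15370.35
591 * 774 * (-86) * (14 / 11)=-550750536 / 11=-50068230.55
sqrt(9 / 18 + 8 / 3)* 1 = sqrt(114) / 6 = 1.78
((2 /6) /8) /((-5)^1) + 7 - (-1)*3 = 1199 /120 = 9.99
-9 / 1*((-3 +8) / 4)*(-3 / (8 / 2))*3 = 405 / 16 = 25.31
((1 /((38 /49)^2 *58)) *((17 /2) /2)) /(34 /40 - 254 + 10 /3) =-612255 /1255358728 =-0.00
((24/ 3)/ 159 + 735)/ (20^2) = 1.84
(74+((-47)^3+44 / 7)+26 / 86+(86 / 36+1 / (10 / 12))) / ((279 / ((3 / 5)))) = -2810284717 / 12596850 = -223.09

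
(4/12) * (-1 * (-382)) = 382/3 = 127.33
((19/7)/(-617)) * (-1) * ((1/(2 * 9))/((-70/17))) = -323/5441940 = -0.00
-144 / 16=-9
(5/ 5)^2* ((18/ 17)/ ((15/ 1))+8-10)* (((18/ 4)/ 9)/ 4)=-41/ 170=-0.24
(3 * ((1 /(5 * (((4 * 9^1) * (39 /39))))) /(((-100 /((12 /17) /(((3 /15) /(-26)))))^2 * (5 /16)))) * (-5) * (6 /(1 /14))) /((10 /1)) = -340704 /180625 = -1.89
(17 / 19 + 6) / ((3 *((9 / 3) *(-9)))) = -0.09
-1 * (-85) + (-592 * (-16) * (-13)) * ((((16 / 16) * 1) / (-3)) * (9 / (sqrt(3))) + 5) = -615595 + 123136 * sqrt(3) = -402317.19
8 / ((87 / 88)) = 704 / 87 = 8.09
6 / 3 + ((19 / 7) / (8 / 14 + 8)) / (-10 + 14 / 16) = 2152 / 1095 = 1.97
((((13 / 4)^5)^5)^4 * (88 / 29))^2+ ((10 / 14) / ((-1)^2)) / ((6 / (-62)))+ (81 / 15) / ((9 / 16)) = 78098938437314215226324595594328688856617267963219048215822637114406644048421370636994671374541854496225293077714112049283008333314632317684957990340935396217909457237520108277888921074338673145171406490425010293520823295576257 / 3562899616944757234524467851308218180666947969309134098445490226239404504096830651433919264396915175077303587516460428165120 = 21920050193354953401250430000000000000000000000000000000000000000000000000000000000000000000000000000000.00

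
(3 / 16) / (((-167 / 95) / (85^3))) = -65503.60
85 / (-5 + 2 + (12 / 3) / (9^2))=-6885 / 239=-28.81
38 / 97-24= -2290 / 97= -23.61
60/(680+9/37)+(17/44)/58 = 6093313/64231288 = 0.09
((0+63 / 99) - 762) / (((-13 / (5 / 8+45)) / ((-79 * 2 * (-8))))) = 482986250 / 143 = 3377526.22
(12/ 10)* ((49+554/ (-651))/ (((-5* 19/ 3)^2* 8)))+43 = 336905521/ 7833700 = 43.01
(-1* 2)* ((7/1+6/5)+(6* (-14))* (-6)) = -5122/5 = -1024.40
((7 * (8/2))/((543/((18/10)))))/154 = 0.00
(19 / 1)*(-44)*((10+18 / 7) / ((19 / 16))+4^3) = -436480 / 7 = -62354.29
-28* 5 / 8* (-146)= 2555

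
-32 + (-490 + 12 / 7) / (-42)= -2995 / 147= -20.37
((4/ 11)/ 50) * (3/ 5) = 6/ 1375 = 0.00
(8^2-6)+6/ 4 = 119/ 2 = 59.50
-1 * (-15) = 15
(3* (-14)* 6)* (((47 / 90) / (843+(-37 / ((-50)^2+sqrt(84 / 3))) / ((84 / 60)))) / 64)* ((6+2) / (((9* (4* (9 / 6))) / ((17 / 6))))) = -90244577660692 / 88140078253762785+1448587* sqrt(7) / 141024125206020456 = -0.00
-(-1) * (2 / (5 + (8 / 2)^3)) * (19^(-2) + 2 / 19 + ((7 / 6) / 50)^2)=3527689 / 1120905000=0.00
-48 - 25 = -73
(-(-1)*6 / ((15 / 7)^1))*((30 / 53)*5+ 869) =646898 / 265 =2441.12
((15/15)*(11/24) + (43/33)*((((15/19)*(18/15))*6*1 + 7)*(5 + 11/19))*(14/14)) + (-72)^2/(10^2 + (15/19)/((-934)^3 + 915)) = 144.51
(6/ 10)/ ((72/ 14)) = 7/ 60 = 0.12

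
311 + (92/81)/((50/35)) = 126277/405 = 311.80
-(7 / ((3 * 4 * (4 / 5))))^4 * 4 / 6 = -1500625 / 7962624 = -0.19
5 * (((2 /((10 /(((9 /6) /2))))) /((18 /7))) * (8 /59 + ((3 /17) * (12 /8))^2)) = 98189 /1636896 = 0.06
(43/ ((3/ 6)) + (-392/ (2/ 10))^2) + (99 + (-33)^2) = 3842874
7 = 7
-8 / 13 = -0.62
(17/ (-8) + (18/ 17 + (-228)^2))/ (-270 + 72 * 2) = -7069679/ 17136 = -412.56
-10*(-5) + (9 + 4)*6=128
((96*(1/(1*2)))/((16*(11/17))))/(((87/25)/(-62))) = -82.60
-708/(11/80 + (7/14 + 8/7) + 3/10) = -79296/233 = -340.33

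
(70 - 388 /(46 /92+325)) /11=44794 /7161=6.26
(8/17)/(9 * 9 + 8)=0.01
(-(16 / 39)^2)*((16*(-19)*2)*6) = 311296 / 507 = 614.00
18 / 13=1.38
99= 99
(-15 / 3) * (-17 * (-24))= -2040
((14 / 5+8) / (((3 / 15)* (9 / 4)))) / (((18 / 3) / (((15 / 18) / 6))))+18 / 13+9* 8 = 73.94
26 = 26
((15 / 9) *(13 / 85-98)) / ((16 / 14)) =-58219 / 408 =-142.69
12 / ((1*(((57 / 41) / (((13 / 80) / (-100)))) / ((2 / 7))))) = -533 / 133000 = -0.00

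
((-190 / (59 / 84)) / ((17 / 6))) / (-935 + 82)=95760 / 855559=0.11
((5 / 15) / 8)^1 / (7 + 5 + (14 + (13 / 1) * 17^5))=0.00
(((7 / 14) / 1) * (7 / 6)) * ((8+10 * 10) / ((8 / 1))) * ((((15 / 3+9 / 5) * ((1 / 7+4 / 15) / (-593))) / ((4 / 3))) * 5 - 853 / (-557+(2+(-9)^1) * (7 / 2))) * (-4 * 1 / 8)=-629693163 / 110345440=-5.71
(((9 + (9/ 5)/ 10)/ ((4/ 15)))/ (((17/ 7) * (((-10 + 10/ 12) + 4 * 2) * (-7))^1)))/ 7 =243/ 980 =0.25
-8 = -8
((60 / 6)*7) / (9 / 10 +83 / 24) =8400 / 523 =16.06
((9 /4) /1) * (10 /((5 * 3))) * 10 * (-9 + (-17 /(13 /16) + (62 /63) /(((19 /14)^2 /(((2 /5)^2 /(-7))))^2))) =-448.84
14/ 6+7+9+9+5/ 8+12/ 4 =743/ 24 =30.96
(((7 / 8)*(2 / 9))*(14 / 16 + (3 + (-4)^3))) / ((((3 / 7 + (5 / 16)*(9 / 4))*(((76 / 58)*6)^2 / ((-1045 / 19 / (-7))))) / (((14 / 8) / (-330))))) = 1524733 / 218956608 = 0.01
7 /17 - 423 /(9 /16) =-12777 /17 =-751.59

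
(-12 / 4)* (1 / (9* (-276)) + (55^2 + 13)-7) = -7529003 / 828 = -9093.00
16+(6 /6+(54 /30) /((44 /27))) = 3983 /220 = 18.10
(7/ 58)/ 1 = 7/ 58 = 0.12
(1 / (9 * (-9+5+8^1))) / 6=1 / 216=0.00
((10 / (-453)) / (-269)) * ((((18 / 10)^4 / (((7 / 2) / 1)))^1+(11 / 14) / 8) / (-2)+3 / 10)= -174827 / 1705998000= -0.00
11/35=0.31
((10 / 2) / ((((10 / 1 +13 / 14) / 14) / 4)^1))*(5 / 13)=19600 / 1989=9.85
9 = 9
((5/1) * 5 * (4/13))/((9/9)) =7.69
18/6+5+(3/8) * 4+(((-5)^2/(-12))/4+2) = 527/48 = 10.98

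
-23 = -23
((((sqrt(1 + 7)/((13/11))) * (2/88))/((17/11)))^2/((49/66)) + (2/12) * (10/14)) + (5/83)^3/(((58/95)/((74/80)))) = 230573437046137/1904820865920336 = 0.12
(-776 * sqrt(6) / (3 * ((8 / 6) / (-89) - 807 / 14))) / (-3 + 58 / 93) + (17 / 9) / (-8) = -89921328 * sqrt(6) / 47631025 - 17 / 72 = -4.86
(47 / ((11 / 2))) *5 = 470 / 11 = 42.73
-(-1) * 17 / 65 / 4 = 0.07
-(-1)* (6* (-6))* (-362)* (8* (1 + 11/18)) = 167968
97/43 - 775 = -33228/43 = -772.74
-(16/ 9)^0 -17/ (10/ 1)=-27/ 10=-2.70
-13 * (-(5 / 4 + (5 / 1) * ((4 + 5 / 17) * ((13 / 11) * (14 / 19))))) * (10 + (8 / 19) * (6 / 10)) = 358948707 / 135014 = 2658.60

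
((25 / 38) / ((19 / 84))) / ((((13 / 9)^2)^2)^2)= 45199057050 / 294478790281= 0.15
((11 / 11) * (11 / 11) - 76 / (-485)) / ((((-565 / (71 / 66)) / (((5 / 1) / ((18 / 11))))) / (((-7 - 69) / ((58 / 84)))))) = 3531682 / 4768035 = 0.74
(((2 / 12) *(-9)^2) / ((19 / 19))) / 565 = 0.02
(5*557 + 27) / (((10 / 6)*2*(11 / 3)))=230.07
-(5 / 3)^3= -125 / 27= -4.63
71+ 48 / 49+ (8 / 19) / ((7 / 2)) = 67125 / 931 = 72.10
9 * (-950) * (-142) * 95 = 115339500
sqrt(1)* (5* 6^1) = 30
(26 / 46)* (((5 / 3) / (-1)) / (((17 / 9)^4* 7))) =-142155 / 13446881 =-0.01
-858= -858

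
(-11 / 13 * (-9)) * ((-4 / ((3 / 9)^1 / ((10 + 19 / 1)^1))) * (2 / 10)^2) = -34452 / 325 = -106.01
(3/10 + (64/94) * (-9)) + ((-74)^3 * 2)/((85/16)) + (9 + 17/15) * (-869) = -3867957689/23970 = -161366.61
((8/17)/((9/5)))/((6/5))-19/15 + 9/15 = -206/459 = -0.45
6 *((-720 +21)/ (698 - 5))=-466/ 77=-6.05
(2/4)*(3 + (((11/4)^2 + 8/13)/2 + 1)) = 3365/832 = 4.04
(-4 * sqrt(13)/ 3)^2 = 208/ 9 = 23.11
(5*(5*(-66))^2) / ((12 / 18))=816750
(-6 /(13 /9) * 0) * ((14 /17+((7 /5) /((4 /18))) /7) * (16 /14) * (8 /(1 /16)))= 0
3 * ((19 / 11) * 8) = 456 / 11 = 41.45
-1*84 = -84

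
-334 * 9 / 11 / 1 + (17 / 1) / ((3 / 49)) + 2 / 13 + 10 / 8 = 9949 / 1716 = 5.80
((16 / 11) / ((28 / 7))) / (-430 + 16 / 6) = -6 / 7051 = -0.00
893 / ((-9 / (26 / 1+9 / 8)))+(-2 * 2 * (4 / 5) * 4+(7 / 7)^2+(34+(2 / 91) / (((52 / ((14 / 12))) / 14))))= -162393877 / 60840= -2669.20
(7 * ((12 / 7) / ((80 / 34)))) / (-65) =-51 / 650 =-0.08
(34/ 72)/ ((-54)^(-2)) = 1377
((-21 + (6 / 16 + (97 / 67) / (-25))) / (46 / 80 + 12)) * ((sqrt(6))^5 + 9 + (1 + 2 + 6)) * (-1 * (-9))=-89796924 * sqrt(6) / 168505- 44898462 / 168505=-1571.79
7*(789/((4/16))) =22092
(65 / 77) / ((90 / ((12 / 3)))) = 26 / 693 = 0.04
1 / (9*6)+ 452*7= 170857 / 54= 3164.02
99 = 99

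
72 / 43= 1.67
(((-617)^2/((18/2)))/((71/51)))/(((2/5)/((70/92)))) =1132549775/19596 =57794.95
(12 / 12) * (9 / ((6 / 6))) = 9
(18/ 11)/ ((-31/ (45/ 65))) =-162/ 4433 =-0.04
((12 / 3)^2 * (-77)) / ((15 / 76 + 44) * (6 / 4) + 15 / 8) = -8512 / 471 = -18.07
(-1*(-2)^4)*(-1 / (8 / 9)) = 18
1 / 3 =0.33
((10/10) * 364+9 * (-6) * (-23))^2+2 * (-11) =2579214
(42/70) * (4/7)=12/35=0.34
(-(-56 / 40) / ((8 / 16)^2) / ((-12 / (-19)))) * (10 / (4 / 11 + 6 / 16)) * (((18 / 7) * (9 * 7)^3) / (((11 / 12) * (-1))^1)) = -5473028736 / 65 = -84200442.09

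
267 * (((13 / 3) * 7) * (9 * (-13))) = -947583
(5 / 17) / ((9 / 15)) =25 / 51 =0.49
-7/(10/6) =-21/5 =-4.20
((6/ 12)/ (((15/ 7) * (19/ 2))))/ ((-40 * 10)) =-7/ 114000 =-0.00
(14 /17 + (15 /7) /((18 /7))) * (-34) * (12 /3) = -676 /3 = -225.33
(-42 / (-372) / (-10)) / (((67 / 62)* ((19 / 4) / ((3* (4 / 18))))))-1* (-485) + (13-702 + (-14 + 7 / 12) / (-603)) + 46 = -108598073 / 687420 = -157.98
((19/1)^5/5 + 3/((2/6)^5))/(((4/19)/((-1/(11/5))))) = -11778784/11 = -1070798.55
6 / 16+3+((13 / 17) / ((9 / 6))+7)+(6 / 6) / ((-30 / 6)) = 21797 / 2040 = 10.68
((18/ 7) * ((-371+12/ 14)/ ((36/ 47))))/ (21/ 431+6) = -52485887/ 255486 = -205.44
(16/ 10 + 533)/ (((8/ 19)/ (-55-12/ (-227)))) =-633466251/ 9080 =-69765.01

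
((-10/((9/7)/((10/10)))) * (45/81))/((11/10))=-3500/891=-3.93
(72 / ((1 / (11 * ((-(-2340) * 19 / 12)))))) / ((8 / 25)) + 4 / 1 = 9169879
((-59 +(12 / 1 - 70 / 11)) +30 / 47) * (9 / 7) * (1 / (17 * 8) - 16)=533594925 / 492184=1084.14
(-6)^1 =-6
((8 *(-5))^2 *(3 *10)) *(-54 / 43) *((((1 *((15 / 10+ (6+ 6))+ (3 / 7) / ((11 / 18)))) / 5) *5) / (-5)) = 566870400 / 3311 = 171208.22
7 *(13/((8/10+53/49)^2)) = 5462275/212521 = 25.70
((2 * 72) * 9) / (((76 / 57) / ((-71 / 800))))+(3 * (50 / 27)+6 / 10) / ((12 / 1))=-463061 / 5400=-85.75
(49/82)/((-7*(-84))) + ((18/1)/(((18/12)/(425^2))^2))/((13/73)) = 18748376475000013/12792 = 1465632932692.31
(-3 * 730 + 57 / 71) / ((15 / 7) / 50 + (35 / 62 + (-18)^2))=-168644805 / 25006129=-6.74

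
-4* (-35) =140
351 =351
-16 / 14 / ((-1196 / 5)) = 10 / 2093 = 0.00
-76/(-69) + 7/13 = 1.64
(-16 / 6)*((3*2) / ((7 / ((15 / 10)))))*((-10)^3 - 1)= 3432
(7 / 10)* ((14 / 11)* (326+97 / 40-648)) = -626367 / 2200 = -284.71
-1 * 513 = -513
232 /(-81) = -232 /81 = -2.86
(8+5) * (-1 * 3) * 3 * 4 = -468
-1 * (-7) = 7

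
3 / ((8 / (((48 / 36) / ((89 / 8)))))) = 4 / 89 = 0.04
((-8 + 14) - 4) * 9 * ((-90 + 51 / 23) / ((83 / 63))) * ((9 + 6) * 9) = -309088710 / 1909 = -161911.32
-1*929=-929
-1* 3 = -3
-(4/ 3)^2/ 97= -16/ 873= -0.02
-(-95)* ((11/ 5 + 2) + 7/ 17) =7448/ 17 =438.12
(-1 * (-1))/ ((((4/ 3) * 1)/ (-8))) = -6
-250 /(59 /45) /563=-11250 /33217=-0.34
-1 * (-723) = 723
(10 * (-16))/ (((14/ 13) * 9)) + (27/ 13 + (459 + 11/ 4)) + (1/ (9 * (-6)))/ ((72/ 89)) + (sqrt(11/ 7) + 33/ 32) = sqrt(77)/ 7 + 317243603/ 707616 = 449.58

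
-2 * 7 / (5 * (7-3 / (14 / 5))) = -196 / 415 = -0.47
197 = 197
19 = 19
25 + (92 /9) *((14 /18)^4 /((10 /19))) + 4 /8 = 19254443 /590490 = 32.61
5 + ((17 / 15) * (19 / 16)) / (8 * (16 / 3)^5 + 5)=5.00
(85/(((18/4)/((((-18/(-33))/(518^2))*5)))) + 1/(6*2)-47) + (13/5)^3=-32475108301/1106836500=-29.34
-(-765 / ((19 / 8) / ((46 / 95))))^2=-3170140416 / 130321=-24325.63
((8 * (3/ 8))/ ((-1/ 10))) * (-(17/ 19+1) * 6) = 341.05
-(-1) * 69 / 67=69 / 67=1.03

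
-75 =-75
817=817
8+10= 18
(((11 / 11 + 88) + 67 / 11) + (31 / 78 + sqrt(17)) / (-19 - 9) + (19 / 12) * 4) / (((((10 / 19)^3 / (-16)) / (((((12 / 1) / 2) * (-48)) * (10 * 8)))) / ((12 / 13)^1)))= 3080062812672 / 13013 - 189637632 * sqrt(17) / 2275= 236347526.91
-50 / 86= -0.58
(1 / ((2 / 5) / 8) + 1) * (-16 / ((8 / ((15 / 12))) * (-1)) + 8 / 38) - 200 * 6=-43437 / 38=-1143.08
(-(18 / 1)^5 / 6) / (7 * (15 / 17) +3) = -446148 / 13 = -34319.08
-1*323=-323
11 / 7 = 1.57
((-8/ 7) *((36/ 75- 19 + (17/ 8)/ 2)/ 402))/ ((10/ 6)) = 6983/ 234500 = 0.03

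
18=18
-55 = -55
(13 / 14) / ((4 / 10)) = 65 / 28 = 2.32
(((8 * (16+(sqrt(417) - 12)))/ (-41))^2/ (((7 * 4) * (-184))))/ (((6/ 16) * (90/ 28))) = -13856/ 5219505 - 256 * sqrt(417)/ 5219505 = -0.00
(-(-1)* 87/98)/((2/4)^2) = 174/49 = 3.55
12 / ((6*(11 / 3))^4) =3 / 58564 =0.00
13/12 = 1.08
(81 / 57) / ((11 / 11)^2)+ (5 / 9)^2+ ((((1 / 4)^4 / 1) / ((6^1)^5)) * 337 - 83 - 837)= -34731239165 / 37822464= -918.27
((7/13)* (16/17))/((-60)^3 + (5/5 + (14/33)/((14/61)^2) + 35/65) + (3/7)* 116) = -51744/22047976651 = -0.00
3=3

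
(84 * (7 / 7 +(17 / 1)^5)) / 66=1807092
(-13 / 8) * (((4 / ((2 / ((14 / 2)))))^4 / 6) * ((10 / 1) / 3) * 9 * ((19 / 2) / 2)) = -2965235 / 2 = -1482617.50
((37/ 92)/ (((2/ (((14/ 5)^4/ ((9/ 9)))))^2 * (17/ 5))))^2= 12481.84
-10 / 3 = -3.33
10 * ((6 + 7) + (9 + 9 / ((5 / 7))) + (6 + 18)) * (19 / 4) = 5567 / 2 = 2783.50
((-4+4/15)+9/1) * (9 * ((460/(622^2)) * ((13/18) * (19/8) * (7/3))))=3141593/13927824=0.23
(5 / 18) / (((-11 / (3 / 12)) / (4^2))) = -10 / 99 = -0.10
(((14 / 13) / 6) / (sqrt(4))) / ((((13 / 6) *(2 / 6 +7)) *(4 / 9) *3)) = 63 / 14872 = 0.00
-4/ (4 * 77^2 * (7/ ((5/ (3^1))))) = -5/ 124509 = -0.00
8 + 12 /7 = 68 /7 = 9.71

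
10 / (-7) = -10 / 7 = -1.43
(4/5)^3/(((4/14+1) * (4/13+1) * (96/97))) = 17654/57375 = 0.31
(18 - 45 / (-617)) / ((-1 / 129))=-1438479 / 617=-2331.41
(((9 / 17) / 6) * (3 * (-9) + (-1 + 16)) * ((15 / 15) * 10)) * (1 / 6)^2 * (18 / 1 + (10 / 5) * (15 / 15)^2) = -100 / 17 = -5.88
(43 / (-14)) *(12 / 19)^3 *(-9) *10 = 3343680 / 48013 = 69.64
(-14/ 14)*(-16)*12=192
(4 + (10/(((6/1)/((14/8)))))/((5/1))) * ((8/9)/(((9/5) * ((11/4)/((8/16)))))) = 100/243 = 0.41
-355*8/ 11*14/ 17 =-39760/ 187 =-212.62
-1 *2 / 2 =-1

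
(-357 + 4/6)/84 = -1069/252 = -4.24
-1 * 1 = -1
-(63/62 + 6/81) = -1825/1674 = -1.09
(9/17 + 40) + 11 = 876/17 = 51.53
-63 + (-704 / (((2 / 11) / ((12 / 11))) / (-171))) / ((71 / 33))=23831559 / 71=335655.76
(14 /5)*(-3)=-42 /5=-8.40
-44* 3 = -132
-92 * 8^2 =-5888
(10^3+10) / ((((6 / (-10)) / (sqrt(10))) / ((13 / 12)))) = -32825 *sqrt(10) / 18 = -5766.76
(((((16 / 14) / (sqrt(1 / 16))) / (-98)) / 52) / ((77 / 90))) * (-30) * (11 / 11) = 10800 / 343343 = 0.03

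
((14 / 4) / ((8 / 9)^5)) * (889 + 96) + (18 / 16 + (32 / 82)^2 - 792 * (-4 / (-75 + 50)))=16764690392287 / 2754150400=6087.06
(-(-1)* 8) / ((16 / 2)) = 1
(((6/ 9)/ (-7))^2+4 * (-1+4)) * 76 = 402496/ 441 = 912.69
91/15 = 6.07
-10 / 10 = -1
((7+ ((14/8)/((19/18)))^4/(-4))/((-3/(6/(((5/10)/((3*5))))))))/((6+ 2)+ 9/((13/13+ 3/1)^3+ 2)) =-7034089755/186619672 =-37.69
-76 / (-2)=38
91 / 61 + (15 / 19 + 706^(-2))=1317865943 / 577687324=2.28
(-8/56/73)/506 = -1/258566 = -0.00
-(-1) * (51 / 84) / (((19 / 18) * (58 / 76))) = 153 / 203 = 0.75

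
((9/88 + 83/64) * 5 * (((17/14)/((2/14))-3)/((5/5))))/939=4925/120192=0.04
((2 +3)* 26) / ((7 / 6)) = 780 / 7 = 111.43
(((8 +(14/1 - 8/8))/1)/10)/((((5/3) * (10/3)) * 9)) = 21/500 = 0.04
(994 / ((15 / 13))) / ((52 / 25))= 2485 / 6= 414.17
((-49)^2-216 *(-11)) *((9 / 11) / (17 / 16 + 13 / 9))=6190992 / 3971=1559.05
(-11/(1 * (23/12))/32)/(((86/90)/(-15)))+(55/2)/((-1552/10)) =4049375/1534928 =2.64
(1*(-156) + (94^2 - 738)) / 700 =3971 / 350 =11.35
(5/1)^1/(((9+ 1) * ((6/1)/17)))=17/12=1.42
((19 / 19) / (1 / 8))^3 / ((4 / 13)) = 1664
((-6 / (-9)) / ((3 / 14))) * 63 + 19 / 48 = 9427 / 48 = 196.40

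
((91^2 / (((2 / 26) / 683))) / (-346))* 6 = -220580997 / 173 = -1275034.66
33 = 33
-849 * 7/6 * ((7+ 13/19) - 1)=-251587/38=-6620.71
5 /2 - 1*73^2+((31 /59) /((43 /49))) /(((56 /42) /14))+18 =-13451715 /2537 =-5302.21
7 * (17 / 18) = 6.61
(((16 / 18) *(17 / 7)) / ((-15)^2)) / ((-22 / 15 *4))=-17 / 10395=-0.00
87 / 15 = 29 / 5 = 5.80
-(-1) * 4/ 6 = 2/ 3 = 0.67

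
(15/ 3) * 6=30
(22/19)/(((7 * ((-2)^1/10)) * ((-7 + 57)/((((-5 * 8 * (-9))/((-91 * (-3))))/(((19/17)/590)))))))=-2647920/229957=-11.51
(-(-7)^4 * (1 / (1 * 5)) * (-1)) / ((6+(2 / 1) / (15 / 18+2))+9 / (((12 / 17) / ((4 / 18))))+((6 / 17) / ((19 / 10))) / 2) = 4653138 / 93335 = 49.85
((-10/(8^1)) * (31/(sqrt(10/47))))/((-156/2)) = 31 * sqrt(470)/624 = 1.08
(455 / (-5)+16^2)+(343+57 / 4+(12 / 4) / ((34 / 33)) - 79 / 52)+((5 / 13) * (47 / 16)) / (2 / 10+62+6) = 631415575 / 1205776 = 523.66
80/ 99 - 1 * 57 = -5563/ 99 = -56.19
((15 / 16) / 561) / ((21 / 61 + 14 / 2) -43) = -61 / 1301520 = -0.00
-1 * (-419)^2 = -175561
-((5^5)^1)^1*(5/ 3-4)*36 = 262500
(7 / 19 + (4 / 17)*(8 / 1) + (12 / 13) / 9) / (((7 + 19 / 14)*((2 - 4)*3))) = -207515 / 4421547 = -0.05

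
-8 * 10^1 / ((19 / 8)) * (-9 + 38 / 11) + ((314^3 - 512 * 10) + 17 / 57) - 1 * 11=19408283458 / 627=30954200.09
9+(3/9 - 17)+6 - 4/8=-2.17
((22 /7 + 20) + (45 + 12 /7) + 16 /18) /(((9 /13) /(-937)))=-54290717 /567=-95750.82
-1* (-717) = 717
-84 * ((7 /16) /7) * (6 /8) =-63 /16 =-3.94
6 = 6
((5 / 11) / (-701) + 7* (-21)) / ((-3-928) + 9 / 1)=566761 / 3554771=0.16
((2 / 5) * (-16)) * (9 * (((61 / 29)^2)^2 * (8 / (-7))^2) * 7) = -255206541312 / 24754835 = -10309.36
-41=-41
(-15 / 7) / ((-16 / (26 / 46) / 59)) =11505 / 2576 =4.47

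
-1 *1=-1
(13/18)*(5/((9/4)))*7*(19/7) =30.49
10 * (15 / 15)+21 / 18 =67 / 6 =11.17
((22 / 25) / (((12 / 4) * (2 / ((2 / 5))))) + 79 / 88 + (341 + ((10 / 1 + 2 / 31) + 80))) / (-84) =-441957391 / 85932000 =-5.14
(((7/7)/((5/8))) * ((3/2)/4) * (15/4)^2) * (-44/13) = -1485/52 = -28.56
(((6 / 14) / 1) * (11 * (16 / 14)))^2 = 69696 / 2401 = 29.03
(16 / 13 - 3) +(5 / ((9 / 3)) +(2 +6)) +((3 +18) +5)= 33.90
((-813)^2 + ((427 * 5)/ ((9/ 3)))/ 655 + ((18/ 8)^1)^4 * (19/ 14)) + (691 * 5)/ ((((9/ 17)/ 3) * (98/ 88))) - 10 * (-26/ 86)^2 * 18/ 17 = 210304383073692533/ 309916303872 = 678584.45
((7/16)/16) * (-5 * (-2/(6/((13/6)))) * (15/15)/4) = 455/18432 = 0.02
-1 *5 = -5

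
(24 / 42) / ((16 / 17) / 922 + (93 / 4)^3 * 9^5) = 0.00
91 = 91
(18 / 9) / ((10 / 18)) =3.60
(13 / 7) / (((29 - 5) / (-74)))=-5.73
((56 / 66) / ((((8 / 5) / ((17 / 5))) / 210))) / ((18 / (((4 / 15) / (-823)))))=-0.01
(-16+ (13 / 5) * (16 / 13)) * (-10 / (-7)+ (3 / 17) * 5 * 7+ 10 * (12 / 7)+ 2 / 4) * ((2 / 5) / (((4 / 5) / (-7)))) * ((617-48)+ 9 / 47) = 2572044288 / 3995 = 643815.84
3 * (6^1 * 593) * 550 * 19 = 111543300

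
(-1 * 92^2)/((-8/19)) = 20102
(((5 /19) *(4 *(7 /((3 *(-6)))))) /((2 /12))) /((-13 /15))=700 /247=2.83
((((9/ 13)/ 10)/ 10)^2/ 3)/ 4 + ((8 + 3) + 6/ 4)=84500027/ 6760000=12.50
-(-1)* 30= 30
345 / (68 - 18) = 69 / 10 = 6.90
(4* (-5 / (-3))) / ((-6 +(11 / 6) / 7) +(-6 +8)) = -280 / 157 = -1.78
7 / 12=0.58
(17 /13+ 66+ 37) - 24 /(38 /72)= 14532 /247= 58.83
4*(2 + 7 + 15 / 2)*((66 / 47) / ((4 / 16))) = 17424 / 47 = 370.72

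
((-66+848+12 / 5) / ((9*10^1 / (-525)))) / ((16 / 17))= -233359 / 48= -4861.65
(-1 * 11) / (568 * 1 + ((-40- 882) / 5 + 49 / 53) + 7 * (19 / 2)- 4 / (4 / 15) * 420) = 0.00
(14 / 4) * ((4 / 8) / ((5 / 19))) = 133 / 20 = 6.65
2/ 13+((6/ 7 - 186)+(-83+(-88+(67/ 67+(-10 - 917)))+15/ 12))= -466189/ 364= -1280.74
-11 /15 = -0.73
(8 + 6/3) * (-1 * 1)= -10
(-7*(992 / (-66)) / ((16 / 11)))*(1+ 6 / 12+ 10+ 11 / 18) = 23653 / 27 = 876.04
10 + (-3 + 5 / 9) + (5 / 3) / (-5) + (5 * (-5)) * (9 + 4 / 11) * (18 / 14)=-203570 / 693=-293.75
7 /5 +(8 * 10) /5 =87 /5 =17.40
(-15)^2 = 225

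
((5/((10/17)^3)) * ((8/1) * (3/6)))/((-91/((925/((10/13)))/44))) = -181781/6160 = -29.51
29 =29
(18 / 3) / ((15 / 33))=66 / 5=13.20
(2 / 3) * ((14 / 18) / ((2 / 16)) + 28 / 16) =5.31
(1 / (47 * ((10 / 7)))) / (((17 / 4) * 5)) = 14 / 19975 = 0.00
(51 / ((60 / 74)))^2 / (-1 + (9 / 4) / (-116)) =-45894356 / 11825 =-3881.13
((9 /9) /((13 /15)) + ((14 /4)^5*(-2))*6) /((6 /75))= -16383825 /208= -78768.39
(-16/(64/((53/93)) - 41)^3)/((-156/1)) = 595508/2104724627421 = 0.00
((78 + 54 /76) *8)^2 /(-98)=-71568648 /17689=-4045.94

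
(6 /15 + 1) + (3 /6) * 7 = 4.90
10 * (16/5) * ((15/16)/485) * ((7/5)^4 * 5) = 14406/12125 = 1.19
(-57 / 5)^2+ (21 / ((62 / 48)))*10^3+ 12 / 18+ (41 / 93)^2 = 3543686776 / 216225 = 16388.89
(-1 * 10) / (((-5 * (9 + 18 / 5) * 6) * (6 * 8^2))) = 5 / 72576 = 0.00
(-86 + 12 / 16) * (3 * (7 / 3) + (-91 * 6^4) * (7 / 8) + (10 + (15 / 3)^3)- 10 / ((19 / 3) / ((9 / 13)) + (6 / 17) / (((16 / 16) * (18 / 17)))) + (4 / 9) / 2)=8785253.97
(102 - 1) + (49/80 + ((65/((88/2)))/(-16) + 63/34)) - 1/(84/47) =129199667/1256640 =102.81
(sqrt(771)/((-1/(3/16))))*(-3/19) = 9*sqrt(771)/304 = 0.82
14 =14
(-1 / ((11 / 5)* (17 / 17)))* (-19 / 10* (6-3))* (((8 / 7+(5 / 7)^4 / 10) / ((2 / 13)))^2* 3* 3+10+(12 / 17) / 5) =21518699490159 / 15680258720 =1372.34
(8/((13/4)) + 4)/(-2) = -42/13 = -3.23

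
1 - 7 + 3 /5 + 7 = 8 /5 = 1.60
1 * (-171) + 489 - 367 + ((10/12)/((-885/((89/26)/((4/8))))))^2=-9339668243/190605636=-49.00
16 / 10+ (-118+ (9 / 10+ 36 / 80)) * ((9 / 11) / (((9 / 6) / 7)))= -443.79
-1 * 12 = -12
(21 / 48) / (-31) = -7 / 496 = -0.01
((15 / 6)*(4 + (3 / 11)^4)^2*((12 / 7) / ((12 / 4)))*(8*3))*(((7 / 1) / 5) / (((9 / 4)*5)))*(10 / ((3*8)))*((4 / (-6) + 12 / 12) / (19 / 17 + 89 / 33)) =46773609940 / 18766145673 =2.49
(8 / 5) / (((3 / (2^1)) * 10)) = 8 / 75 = 0.11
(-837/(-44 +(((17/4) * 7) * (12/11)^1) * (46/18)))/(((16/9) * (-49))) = 248589/1007440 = 0.25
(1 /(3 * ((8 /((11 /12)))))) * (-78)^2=1859 /8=232.38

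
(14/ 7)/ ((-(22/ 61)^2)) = -3721/ 242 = -15.38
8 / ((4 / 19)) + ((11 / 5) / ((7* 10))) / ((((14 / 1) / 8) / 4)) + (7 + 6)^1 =51.07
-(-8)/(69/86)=688/69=9.97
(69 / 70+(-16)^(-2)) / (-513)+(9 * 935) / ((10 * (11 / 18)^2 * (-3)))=-37976215297 / 50561280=-751.09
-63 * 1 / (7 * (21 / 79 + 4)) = -711 / 337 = -2.11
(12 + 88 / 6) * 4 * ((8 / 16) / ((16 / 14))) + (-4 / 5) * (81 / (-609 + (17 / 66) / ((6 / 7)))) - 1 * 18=104034262 / 3615675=28.77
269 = 269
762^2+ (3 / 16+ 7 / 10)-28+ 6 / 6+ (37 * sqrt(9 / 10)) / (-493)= 46449431 / 80-111 * sqrt(10) / 4930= 580617.82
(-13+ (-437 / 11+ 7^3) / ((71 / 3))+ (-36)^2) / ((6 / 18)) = 3036093 / 781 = 3887.44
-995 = -995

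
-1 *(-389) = 389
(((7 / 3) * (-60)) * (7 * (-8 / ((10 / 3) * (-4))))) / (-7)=84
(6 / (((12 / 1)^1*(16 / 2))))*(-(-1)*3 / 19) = 0.01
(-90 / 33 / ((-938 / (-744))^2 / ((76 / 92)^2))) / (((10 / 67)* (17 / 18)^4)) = -15732739683072 / 1595566558817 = -9.86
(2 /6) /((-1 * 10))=-1 /30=-0.03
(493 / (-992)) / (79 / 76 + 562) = -9367 / 10612168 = -0.00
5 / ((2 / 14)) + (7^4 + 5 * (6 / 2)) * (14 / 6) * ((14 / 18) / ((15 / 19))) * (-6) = -4493867 / 135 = -33287.90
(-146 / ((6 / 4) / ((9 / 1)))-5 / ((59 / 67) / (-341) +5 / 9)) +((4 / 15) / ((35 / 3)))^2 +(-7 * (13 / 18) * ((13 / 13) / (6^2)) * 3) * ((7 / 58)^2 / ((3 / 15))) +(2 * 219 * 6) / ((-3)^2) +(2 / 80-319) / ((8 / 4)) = -752.56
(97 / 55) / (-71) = -97 / 3905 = -0.02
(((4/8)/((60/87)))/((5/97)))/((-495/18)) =-2813/5500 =-0.51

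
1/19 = 0.05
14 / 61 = 0.23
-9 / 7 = -1.29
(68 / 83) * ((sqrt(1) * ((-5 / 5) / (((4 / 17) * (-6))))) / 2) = 289 / 996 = 0.29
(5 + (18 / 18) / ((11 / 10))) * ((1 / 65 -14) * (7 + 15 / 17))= -121806 / 187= -651.37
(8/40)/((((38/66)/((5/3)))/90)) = 52.11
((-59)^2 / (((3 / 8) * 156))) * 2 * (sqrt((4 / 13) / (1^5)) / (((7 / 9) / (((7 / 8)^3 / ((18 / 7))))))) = 1193983 * sqrt(13) / 194688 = 22.11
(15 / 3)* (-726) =-3630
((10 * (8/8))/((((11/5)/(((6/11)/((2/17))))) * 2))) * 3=31.61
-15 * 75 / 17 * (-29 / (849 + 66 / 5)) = 18125 / 8143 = 2.23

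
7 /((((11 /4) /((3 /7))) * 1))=12 /11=1.09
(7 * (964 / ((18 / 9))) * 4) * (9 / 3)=40488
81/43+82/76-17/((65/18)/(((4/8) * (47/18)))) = -169059/53105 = -3.18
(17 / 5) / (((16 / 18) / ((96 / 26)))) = 918 / 65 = 14.12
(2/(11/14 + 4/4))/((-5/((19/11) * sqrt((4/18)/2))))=-532/4125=-0.13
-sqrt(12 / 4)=-sqrt(3)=-1.73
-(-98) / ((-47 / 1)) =-98 / 47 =-2.09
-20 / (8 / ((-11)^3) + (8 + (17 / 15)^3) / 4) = -359370000 / 42368203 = -8.48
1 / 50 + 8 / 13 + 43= 28363 / 650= 43.64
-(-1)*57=57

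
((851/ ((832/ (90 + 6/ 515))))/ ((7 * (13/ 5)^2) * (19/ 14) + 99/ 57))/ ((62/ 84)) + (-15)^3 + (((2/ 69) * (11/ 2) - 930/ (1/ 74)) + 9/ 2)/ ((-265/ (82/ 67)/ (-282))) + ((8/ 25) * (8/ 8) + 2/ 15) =-5926467827639352265037/ 63727296293118900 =-92997.32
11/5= 2.20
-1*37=-37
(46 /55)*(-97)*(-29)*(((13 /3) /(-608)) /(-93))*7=5887609 /4664880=1.26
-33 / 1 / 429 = -1 / 13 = -0.08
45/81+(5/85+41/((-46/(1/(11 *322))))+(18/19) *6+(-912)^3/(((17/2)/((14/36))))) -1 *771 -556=-16438382107061983/473643324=-34706246.82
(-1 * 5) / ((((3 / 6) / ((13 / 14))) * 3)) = -65 / 21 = -3.10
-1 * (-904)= 904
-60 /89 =-0.67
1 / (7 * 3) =1 / 21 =0.05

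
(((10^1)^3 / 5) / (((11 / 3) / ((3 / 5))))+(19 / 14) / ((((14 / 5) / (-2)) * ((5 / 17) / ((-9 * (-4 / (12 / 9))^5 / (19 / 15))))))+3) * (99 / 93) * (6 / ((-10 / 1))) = 54864189 / 15190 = 3611.86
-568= -568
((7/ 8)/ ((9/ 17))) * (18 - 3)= 595/ 24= 24.79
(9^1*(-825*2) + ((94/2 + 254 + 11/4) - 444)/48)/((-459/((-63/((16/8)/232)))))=-236481.81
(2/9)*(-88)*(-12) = 704/3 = 234.67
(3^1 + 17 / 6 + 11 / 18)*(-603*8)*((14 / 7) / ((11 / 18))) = -1119168 / 11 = -101742.55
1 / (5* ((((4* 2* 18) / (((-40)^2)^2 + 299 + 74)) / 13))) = 33284849 / 720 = 46228.96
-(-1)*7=7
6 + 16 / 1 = 22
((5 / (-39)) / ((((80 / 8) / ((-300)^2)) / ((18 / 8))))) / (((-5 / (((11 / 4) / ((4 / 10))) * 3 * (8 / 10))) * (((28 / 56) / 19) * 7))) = 4232250 / 91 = 46508.24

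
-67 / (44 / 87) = -5829 / 44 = -132.48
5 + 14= 19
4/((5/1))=4/5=0.80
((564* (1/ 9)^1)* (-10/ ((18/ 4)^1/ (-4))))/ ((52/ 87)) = 109040/ 117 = 931.97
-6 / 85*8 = -48 / 85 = -0.56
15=15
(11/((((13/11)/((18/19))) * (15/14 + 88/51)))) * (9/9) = 1555092/493259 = 3.15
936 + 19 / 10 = 9379 / 10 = 937.90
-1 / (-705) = 1 / 705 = 0.00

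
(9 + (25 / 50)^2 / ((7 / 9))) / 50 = 261 / 1400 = 0.19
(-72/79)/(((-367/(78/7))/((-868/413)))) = -696384/11974109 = -0.06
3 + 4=7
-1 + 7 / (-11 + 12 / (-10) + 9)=-51 / 16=-3.19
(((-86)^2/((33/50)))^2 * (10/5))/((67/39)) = 3555553040000/24321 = 146192715.76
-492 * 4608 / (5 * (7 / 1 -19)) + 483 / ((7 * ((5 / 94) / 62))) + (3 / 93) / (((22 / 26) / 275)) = 3664897 / 31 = 118222.48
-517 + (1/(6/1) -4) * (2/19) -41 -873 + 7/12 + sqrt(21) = -326227/228 + sqrt(21) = -1426.24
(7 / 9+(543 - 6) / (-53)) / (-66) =2231 / 15741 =0.14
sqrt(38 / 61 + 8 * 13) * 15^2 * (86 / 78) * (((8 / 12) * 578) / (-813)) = -1202.67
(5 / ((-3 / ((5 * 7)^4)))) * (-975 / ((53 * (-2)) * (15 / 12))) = -975406250 / 53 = -18403891.51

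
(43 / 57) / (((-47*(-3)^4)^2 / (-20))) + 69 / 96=19000621919 / 26435686176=0.72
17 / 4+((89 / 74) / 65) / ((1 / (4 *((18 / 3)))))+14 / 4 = 78827 / 9620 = 8.19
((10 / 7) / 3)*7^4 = 3430 / 3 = 1143.33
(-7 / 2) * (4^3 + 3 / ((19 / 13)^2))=-165277 / 722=-228.92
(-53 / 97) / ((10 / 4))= -106 / 485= -0.22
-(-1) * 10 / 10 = 1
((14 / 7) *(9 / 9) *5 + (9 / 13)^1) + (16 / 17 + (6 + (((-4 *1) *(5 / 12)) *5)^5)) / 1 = -2157256154 / 53703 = -40170.12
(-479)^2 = 229441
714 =714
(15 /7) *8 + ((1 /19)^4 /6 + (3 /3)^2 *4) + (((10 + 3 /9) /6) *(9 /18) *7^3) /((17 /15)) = 17478087875 /62032796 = 281.76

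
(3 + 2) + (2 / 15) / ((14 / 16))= 541 / 105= 5.15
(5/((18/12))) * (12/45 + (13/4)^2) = 2599/72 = 36.10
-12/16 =-3/4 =-0.75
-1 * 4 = -4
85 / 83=1.02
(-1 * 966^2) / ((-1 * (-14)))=-66654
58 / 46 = 29 / 23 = 1.26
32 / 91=0.35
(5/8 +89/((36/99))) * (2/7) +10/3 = 6169/84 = 73.44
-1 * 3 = -3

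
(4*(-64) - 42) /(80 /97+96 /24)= -14453 /234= -61.76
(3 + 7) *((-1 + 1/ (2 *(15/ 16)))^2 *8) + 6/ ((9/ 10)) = 1084/ 45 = 24.09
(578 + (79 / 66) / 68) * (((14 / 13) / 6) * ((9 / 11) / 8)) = 18159001 / 1711424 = 10.61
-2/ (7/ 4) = -8/ 7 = -1.14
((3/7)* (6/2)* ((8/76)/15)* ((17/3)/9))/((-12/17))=-289/35910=-0.01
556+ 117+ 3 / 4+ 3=2707 / 4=676.75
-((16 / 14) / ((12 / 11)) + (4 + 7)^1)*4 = -48.19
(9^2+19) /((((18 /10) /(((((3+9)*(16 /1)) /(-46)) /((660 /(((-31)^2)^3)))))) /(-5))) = 3550014724000 /2277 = 1559075416.78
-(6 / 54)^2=-1 / 81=-0.01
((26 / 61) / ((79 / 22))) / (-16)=-143 / 19276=-0.01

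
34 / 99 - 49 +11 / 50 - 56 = -516961 / 4950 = -104.44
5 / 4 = 1.25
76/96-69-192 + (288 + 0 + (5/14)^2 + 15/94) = 1551971/55272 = 28.08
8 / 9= 0.89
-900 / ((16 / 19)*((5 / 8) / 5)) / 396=-475 / 22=-21.59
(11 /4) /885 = 11 /3540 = 0.00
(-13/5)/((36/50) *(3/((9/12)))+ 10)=-0.20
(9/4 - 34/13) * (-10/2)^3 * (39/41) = 7125/164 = 43.45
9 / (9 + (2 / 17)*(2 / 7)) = 1071 / 1075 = 1.00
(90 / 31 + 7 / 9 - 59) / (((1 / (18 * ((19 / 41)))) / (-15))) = 8797380 / 1271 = 6921.62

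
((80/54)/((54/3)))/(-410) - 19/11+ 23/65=-9785096/7123545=-1.37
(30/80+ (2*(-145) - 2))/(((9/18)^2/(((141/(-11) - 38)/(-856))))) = -1304147/18832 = -69.25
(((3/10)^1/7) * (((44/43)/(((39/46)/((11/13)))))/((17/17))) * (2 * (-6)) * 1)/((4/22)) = -734712/254345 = -2.89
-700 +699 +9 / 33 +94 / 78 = 205 / 429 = 0.48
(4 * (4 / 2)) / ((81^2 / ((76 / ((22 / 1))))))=304 / 72171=0.00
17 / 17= 1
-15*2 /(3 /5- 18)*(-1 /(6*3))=-25 /261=-0.10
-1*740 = -740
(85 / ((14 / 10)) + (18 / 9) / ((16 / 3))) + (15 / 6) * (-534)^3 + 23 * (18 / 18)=-21318257851 / 56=-380683175.91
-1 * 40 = -40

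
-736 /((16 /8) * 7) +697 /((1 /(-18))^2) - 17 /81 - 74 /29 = 3712379963 /16443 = 225772.67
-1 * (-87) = 87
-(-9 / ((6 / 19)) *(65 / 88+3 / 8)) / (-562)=-2793 / 49456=-0.06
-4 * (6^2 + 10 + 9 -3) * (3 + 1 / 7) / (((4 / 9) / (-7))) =10296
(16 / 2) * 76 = 608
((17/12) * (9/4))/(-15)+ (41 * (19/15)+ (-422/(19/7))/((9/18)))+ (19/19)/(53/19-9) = -69785627/269040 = -259.39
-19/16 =-1.19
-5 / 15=-1 / 3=-0.33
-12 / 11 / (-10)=6 / 55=0.11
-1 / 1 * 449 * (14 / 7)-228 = -1126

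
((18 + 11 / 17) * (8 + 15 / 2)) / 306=9827 / 10404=0.94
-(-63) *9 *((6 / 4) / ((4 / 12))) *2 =5103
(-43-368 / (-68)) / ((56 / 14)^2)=-639 / 272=-2.35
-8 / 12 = -2 / 3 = -0.67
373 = 373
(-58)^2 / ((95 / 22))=74008 / 95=779.03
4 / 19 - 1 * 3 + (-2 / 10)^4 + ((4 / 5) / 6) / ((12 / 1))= -593533 / 213750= -2.78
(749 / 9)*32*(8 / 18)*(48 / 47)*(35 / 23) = 1839.46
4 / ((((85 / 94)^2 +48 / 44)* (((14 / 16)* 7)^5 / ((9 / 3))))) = 38219022336 / 52401136016243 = 0.00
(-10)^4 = 10000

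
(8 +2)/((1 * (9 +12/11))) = 110/111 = 0.99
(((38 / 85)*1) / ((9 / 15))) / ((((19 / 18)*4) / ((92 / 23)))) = 12 / 17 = 0.71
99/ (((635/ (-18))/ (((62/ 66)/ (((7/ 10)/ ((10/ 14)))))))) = -16740/ 6223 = -2.69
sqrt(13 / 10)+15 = sqrt(130) / 10+15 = 16.14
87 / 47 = 1.85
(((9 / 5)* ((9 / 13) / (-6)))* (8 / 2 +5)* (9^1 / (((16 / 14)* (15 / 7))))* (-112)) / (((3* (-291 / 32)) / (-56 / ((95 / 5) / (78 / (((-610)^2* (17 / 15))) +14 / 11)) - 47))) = 2982668219336736 / 2083914886625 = 1431.28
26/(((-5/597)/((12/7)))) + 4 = -186124/35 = -5317.83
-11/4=-2.75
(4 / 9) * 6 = 8 / 3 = 2.67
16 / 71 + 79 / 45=6329 / 3195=1.98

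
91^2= 8281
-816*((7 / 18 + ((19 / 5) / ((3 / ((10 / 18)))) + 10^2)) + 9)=-808520 / 9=-89835.56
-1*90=-90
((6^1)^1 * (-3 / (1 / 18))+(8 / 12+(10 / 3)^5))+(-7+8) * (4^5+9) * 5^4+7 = 156910006 / 243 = 645720.19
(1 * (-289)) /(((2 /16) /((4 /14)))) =-4624 /7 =-660.57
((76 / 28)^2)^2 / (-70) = -130321 / 168070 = -0.78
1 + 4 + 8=13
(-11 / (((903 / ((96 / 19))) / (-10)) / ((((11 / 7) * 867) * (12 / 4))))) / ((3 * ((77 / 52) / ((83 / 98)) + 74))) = 14488915584 / 1308798869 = 11.07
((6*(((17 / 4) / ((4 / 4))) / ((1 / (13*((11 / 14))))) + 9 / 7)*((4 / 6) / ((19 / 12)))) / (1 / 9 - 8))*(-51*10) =68932620 / 9443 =7299.86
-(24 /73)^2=-576 /5329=-0.11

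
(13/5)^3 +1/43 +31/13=1396373/69875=19.98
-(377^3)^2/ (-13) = 220853735324053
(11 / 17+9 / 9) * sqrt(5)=28 * sqrt(5) / 17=3.68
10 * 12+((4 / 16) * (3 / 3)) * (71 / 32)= 120.55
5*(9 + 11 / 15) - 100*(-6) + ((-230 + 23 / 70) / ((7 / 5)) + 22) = 148945 / 294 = 506.62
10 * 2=20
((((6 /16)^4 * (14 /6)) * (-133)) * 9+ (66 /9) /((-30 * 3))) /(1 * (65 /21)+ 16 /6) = -214105577 /22302720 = -9.60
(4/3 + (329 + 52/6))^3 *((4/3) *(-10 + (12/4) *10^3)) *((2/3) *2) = 207084577440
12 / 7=1.71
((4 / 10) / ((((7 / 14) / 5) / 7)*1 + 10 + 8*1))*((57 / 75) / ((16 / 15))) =399 / 25220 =0.02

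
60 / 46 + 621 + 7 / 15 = 214856 / 345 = 622.77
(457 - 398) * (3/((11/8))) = 1416/11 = 128.73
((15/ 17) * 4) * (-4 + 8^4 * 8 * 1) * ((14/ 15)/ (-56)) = -32764/ 17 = -1927.29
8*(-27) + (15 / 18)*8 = -628 / 3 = -209.33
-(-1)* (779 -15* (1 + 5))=689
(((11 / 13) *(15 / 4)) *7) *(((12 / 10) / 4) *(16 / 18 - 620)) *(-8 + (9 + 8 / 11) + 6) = -828835 / 26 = -31878.27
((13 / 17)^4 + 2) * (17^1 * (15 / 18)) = 326005 / 9826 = 33.18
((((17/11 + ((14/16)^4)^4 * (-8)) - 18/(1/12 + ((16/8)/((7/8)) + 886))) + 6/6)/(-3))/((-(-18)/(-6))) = 15217079307115781977/86643592146702041088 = 0.18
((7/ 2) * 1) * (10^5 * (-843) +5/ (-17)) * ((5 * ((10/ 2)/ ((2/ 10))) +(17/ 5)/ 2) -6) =-142450140497/ 4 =-35612535124.25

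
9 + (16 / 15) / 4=139 / 15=9.27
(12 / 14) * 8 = 48 / 7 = 6.86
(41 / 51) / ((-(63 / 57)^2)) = -14801 / 22491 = -0.66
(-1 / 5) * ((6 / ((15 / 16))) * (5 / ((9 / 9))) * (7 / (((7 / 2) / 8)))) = -512 / 5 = -102.40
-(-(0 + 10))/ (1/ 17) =170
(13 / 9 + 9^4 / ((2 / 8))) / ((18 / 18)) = 236209 / 9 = 26245.44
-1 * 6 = -6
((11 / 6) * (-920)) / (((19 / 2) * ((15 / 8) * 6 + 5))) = -8096 / 741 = -10.93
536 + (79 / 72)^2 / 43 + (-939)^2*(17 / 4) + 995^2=1056129253969 / 222912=4737875.28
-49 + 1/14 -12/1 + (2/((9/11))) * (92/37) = -255713/4662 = -54.85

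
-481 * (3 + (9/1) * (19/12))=-33189/4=-8297.25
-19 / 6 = -3.17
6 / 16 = 3 / 8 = 0.38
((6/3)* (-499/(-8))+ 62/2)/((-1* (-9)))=623/36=17.31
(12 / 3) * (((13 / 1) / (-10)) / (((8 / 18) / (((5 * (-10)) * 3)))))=1755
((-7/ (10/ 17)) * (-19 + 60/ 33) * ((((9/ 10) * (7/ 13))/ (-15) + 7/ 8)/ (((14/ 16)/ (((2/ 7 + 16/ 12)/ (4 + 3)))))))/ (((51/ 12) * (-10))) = -95778/ 89375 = -1.07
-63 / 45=-7 / 5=-1.40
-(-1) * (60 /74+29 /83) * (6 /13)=21378 /39923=0.54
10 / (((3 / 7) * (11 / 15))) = 350 / 11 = 31.82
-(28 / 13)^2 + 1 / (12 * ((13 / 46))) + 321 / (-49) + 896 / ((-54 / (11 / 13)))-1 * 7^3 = -164531005 / 447174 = -367.94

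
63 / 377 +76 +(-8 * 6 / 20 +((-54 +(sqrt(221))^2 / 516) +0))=19643261 / 972660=20.20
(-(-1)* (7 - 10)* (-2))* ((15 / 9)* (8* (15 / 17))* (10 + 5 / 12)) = 12500 / 17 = 735.29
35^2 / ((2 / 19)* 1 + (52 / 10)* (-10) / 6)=-69825 / 488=-143.08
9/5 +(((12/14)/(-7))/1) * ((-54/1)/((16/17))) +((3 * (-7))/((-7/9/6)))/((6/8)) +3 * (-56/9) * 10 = 112187/2940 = 38.16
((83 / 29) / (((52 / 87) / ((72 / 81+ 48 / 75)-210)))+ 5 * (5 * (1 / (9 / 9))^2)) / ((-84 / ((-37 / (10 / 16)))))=-70220413 / 102375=-685.91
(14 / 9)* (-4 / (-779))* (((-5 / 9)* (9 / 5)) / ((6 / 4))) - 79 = -1661719 / 21033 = -79.01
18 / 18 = 1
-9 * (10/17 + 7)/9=-7.59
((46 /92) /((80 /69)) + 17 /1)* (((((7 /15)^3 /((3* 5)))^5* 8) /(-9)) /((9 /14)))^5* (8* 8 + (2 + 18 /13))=-1081744016923925640098364016846106491071600082896723275215476509671379382697984 /307144753907762358885775123572030554709132121303526420003705729310849373944976654479048321089162953967388602904975414276123046875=-0.00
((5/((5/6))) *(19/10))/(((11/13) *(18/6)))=247/55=4.49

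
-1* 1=-1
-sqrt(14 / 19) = -sqrt(266) / 19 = -0.86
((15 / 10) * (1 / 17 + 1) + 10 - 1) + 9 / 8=1593 / 136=11.71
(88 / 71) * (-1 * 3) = -264 / 71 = -3.72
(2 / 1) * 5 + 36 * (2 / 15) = 74 / 5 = 14.80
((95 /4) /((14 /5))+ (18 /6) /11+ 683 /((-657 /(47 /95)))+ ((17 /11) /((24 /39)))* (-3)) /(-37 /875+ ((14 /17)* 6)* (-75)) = -1442974025 /757024282377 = -0.00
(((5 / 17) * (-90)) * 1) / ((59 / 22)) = -9900 / 1003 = -9.87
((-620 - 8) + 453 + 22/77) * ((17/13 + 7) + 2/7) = -956386/637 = -1501.39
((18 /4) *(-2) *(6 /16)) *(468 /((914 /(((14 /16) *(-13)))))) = 287469 /14624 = 19.66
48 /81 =16 /27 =0.59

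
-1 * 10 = -10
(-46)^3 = -97336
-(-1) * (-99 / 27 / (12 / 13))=-143 / 36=-3.97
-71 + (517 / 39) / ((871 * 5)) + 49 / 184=-2210437547 / 31251480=-70.73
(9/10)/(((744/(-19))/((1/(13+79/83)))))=-0.00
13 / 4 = 3.25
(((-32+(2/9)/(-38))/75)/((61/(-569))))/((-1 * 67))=-3114137/52415775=-0.06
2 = 2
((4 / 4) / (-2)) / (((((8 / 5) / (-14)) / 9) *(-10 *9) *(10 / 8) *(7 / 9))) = -9 / 20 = -0.45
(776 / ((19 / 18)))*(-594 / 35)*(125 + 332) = -3791725344 / 665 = -5701842.62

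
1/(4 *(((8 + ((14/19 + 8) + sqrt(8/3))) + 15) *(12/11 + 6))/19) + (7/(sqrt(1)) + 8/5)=4877235773/565728280- 75449 *sqrt(6)/169718484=8.62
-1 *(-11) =11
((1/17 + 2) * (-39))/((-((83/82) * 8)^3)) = 94077165/622104256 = 0.15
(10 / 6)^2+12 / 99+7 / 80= 23653 / 7920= 2.99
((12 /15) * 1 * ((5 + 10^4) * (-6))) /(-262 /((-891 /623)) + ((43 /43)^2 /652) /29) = -809061672672 /3086278099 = -262.15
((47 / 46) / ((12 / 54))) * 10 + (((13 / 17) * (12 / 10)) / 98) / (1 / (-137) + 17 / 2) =1576844337 / 34294610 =45.98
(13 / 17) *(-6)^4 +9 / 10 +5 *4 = 172033 / 170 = 1011.96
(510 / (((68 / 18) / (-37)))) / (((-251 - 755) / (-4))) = -9990 / 503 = -19.86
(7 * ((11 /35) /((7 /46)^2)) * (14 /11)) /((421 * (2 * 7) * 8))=529 /206290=0.00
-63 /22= -2.86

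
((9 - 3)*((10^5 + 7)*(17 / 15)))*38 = 129209044 / 5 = 25841808.80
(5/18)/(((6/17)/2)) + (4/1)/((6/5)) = 265/54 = 4.91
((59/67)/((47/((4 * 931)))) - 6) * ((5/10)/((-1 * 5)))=-100411/15745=-6.38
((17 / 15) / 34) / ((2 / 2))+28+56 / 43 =37843 / 1290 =29.34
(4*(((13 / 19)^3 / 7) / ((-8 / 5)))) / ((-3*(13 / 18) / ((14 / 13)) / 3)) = 1170 / 6859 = 0.17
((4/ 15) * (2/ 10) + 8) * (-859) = -518836/ 75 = -6917.81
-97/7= -13.86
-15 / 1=-15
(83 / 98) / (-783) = -83 / 76734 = -0.00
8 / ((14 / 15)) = 60 / 7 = 8.57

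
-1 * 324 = -324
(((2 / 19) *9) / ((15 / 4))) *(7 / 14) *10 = 24 / 19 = 1.26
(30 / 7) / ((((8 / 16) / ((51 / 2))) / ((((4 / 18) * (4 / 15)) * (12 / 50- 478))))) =-3248768 / 525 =-6188.13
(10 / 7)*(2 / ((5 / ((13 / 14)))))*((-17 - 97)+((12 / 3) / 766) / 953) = -1081856984 / 17884951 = -60.49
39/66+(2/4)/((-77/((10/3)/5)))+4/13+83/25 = 632773/150150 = 4.21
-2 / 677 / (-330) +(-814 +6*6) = -86906489 / 111705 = -778.00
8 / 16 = 1 / 2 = 0.50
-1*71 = -71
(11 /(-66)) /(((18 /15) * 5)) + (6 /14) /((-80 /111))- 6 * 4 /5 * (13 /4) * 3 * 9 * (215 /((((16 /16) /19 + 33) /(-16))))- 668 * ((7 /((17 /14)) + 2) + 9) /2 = 514354401587 /13451760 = 38236.96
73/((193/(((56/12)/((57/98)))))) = 100156/33003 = 3.03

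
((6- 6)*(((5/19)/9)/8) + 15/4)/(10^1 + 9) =15/76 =0.20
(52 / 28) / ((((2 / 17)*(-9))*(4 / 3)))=-221 / 168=-1.32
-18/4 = -9/2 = -4.50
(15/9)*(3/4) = 1.25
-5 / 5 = -1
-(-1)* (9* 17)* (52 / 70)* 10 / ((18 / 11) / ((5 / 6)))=12155 / 21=578.81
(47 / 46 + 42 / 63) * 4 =466 / 69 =6.75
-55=-55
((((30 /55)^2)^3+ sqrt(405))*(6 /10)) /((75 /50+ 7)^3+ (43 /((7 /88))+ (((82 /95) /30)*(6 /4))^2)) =39299904000 /2871821026075661+ 7581000*sqrt(5) /1621068101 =0.01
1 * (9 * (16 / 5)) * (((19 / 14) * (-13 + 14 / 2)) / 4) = -2052 / 35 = -58.63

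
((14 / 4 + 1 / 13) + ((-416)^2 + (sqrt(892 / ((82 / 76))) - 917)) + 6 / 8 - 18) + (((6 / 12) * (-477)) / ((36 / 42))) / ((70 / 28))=2 * sqrt(347434) / 41 + 44723647 / 260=172042.78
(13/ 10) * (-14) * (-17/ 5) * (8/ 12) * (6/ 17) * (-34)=-495.04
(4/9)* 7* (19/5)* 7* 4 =14896/45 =331.02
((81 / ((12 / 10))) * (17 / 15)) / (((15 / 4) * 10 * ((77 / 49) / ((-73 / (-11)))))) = 26061 / 3025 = 8.62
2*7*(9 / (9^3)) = 14 / 81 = 0.17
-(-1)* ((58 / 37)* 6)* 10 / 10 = 348 / 37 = 9.41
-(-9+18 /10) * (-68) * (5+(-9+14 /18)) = 7888 /5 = 1577.60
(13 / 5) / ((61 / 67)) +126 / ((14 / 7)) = 20086 / 305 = 65.86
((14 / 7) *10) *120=2400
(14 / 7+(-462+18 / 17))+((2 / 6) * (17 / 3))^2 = -627049 / 1377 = -455.37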